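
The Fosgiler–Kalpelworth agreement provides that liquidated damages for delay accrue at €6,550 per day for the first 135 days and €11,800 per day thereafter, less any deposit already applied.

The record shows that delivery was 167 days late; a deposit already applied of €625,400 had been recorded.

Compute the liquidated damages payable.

€636,450

First 135 days: 135 × €6,550 = €884,250
Remaining days: (167 − 135) × €11,800 = €377,600
Accrued per-day damages: €884,250 + €377,600 = €1,261,850
Less deposit already applied: €1,261,850 − €625,400 = €636,450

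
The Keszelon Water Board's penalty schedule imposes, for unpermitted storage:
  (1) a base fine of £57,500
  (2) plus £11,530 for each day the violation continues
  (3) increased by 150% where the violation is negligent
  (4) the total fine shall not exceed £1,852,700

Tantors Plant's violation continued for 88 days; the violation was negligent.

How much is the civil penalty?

£1,852,700

Per-day component: 88 × £11,530 = £1,014,640
Base plus per-day: £57,500 + £1,014,640 = £1,072,140
Enhancement: 150% of £1,072,140 = £1,608,210
Enhanced fine: £1,072,140 + £1,608,210 = £2,680,350
Cap at £1,852,700: £2,680,350 exceeds the cap → £1,852,700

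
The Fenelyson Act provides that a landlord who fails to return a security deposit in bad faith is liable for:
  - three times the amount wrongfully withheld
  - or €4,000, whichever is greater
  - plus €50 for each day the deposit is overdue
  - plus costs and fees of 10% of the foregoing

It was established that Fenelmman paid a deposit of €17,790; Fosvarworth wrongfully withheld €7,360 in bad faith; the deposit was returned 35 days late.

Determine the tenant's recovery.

€26,213

Trebled: 3 × €7,360 = €22,080
Minimum €4,000: €22,080 meets the minimum, no increase.
Late-return penalty: 35 × €50 = €1,750
Damages plus late penalty: €22,080 + €1,750 = €23,830
Costs and fees: 10% of €23,830 = €2,383
Total recovery: €23,830 + €2,383 = €26,213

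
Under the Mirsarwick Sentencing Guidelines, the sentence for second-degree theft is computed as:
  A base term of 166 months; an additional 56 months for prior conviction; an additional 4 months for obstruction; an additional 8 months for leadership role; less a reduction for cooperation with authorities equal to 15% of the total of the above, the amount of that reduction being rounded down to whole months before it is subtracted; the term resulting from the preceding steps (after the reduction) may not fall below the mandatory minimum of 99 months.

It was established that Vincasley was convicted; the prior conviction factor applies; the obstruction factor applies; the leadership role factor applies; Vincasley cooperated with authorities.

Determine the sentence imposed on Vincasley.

Prior conviction enhancement: +56 months
Obstruction enhancement: +4 months
Leadership role enhancement: +8 months
Adjusted term: 166 months + 56 months + 4 months + 8 months = 234 months
Cooperation with authorities reduction: 15% of 234 months = 35 months (rounded down)
After reduction: 234 − 35 = 199 months
Minimum 99 months: 199 months meets the minimum, no increase.

Sentence: 199 months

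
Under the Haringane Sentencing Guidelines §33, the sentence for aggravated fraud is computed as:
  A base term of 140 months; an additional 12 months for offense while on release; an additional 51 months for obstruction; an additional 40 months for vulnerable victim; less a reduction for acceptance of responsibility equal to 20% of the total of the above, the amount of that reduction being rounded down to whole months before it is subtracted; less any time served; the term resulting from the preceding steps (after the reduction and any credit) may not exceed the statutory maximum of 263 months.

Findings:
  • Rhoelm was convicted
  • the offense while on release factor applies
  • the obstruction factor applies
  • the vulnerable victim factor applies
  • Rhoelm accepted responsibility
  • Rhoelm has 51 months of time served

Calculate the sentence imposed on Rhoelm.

Offense while on release enhancement: +12 months
Obstruction enhancement: +51 months
Vulnerable victim enhancement: +40 months
Adjusted term: 140 months + 12 months + 51 months + 40 months = 243 months
Acceptance of responsibility reduction: 20% of 243 months = 48 months (rounded down)
After reduction: 243 − 48 = 195 months
Less time served: 195 months − 51 months = 144 months
Cap at 263 months: 144 months is within the cap, no reduction.

144 months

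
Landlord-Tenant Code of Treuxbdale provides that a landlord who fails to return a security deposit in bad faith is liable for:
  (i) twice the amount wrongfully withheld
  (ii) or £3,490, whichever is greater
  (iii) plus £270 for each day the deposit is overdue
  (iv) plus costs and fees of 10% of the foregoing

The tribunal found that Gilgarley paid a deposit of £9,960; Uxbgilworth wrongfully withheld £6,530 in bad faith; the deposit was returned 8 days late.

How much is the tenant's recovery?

Doubled: 2 × £6,530 = £13,060
Minimum £3,490: £13,060 meets the minimum, no increase.
Late-return penalty: 8 × £270 = £2,160
Damages plus late penalty: £13,060 + £2,160 = £15,220
Costs and fees: 10% of £15,220 = £1,522
Total recovery: £15,220 + £1,522 = £16,742

£16,742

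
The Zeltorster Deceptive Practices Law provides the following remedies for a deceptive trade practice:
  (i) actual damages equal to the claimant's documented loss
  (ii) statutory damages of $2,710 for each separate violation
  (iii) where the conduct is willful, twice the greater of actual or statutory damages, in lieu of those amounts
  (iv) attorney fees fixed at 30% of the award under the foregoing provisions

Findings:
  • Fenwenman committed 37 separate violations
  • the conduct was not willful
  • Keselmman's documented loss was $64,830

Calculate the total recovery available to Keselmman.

$214,630

Statutory damages: 37 × $2,710 = $100,270
Conduct not willful: the in-lieu enhancement does not apply.
Actual plus statutory damages: $64,830 + $100,270 = $165,100
Attorney fees: 30% of $165,100 = $49,530
Total recovery: $165,100 + $49,530 = $214,630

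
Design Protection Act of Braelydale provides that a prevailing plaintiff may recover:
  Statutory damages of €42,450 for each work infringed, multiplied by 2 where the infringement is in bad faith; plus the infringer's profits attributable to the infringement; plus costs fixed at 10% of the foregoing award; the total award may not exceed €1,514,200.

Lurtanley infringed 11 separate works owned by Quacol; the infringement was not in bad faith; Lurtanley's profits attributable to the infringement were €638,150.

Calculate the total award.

€1,215,610

Statutory damages: 11 × €42,450 = €466,950
Infringement not in bad faith: no ×2 enhancement.
Combined award: €466,950 + €638,150 = €1,105,100
Costs: 10% of €1,105,100 = €110,510
Award plus costs: €1,105,100 + €110,510 = €1,215,610
Cap at €1,514,200: €1,215,610 is within the cap, no reduction.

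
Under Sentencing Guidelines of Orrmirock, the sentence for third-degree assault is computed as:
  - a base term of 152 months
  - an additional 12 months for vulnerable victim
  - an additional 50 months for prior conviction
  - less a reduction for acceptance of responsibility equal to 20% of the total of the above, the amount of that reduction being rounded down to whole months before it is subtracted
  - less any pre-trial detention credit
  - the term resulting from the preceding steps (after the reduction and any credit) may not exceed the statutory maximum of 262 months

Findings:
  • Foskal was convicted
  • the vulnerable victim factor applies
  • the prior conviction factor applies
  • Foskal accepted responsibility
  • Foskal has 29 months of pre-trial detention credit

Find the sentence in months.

143 months

Vulnerable victim enhancement: +12 months
Prior conviction enhancement: +50 months
Adjusted term: 152 months + 12 months + 50 months = 214 months
Acceptance of responsibility reduction: 20% of 214 months = 42 months (rounded down)
After reduction: 214 − 42 = 172 months
Less pre-trial detention credit: 172 months − 29 months = 143 months
Cap at 262 months: 143 months is within the cap, no reduction.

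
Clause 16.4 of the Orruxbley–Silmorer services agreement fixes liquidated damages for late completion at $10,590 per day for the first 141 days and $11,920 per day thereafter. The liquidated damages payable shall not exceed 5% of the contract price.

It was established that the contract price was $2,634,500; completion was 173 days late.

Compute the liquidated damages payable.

First 141 days: 141 × $10,590 = $1,493,190
Remaining days: (173 − 141) × $11,920 = $381,440
Accrued per-day damages: $1,493,190 + $381,440 = $1,874,630
Cap: 5% of $2,634,500 = $131,725
Cap at $131,725: $1,874,630 exceeds the cap → $131,725

Liquidated damages: $131,725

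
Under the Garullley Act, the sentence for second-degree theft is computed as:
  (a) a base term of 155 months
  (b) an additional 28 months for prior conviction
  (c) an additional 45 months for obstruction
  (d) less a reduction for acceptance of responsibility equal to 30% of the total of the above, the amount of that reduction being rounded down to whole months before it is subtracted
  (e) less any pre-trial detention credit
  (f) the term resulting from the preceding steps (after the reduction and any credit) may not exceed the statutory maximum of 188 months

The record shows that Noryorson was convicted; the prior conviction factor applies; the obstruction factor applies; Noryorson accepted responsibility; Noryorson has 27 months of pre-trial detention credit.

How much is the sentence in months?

133 months

Prior conviction enhancement: +28 months
Obstruction enhancement: +45 months
Adjusted term: 155 months + 28 months + 45 months = 228 months
Acceptance of responsibility reduction: 30% of 228 months = 68 months (rounded down)
After reduction: 228 − 68 = 160 months
Less pre-trial detention credit: 160 months − 27 months = 133 months
Cap at 188 months: 133 months is within the cap, no reduction.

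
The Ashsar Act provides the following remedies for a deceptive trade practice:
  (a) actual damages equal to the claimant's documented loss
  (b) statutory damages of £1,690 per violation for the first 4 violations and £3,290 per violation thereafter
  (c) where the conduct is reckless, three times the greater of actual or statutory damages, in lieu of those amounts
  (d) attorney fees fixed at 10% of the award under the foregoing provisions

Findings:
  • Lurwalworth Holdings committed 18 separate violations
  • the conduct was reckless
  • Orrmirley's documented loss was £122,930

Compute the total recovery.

First 4 violations: 4 × £1,690 = £6,760
Remaining violations: (18 − 4) × £3,290 = £46,060
Statutory damages: £6,760 + £46,060 = £52,820
Greater of actual damages (£122,930) or statutory damages (£52,820): £122,930
Trebled: 3 × £122,930 = £368,790
Attorney fees: 10% of £368,790 = £36,879
Total recovery: £368,790 + £36,879 = £405,669

£405,669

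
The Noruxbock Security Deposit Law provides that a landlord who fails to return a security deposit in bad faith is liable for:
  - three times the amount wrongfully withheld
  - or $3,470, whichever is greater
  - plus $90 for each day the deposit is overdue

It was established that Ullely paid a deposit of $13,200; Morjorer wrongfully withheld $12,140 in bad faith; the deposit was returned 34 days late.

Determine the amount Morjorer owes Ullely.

Trebled: 3 × $12,140 = $36,420
Minimum $3,470: $36,420 meets the minimum, no increase.
Late-return penalty: 34 × $90 = $3,060
Damages plus late penalty: $36,420 + $3,060 = $39,480

$39,480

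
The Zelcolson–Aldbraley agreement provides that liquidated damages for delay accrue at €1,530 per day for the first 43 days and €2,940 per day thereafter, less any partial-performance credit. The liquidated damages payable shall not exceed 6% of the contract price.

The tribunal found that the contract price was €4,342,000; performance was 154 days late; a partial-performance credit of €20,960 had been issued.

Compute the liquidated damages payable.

€260,520

First 43 days: 43 × €1,530 = €65,790
Remaining days: (154 − 43) × €2,940 = €326,340
Accrued per-day damages: €65,790 + €326,340 = €392,130
Less partial-performance credit: €392,130 − €20,960 = €371,170
Cap: 6% of €4,342,000 = €260,520
Cap at €260,520: €371,170 exceeds the cap → €260,520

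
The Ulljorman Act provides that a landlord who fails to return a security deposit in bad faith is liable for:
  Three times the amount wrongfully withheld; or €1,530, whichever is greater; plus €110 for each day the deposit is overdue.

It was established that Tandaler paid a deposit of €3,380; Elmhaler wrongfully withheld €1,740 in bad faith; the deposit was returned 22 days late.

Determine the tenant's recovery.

€7,640

Trebled: 3 × €1,740 = €5,220
Minimum €1,530: €5,220 meets the minimum, no increase.
Late-return penalty: 22 × €110 = €2,420
Damages plus late penalty: €5,220 + €2,420 = €7,640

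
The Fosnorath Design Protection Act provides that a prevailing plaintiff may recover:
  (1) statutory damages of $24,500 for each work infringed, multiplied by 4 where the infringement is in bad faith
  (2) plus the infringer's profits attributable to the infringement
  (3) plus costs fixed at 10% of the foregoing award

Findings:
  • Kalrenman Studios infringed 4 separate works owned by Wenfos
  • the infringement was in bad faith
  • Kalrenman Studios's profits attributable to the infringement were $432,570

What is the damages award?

$907,027

Statutory damages: 4 × $24,500 = $98,000
Multiplied by 4: 4 × $98,000 = $392,000
Combined award: $392,000 + $432,570 = $824,570
Costs: 10% of $824,570 = $82,457
Award plus costs: $824,570 + $82,457 = $907,027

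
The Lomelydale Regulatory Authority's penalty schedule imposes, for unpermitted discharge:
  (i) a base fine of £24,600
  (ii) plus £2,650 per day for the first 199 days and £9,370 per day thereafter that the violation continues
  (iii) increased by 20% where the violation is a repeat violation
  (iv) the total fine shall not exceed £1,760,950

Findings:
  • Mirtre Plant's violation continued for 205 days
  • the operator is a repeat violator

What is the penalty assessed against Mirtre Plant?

First 199 days: 199 × £2,650 = £527,350
Remaining days: (205 − 199) × £9,370 = £56,220
Per-day component: £527,350 + £56,220 = £583,570
Base plus per-day: £24,600 + £583,570 = £608,170
Enhancement: 20% of £608,170 = £121,634
Enhanced fine: £608,170 + £121,634 = £729,804
Cap at £1,760,950: £729,804 is within the cap, no reduction.

Civil penalty: £729,804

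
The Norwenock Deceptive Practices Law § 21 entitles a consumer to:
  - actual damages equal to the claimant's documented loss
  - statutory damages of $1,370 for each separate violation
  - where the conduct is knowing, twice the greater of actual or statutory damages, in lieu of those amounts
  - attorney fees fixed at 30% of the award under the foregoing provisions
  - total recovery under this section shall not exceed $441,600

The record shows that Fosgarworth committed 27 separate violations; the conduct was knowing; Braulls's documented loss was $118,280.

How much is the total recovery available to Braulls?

Statutory damages: 27 × $1,370 = $36,990
Greater of actual damages ($118,280) or statutory damages ($36,990): $118,280
Doubled: 2 × $118,280 = $236,560
Attorney fees: 30% of $236,560 = $70,968
Total before cap: $236,560 + $70,968 = $307,528
Cap at $441,600: $307,528 is within the cap, no reduction.

Total recovery: $307,528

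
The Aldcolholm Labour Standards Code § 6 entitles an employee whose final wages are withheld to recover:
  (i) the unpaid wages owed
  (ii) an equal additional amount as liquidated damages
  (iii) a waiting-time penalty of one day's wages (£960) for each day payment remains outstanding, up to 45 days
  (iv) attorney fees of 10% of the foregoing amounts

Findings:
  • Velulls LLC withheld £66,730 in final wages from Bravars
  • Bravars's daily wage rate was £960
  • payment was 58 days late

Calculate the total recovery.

Total award: £194,326

Liquidated damages (equal amount): £66,730
Penalty days: min(58, 45) = 45
Waiting-time penalty: 45 × £960 = £43,200
Subtotal: £66,730 + £66,730 + £43,200 = £176,660
Attorney fees: 10% of £176,660 = £17,666
Total award: £176,660 + £17,666 = £194,326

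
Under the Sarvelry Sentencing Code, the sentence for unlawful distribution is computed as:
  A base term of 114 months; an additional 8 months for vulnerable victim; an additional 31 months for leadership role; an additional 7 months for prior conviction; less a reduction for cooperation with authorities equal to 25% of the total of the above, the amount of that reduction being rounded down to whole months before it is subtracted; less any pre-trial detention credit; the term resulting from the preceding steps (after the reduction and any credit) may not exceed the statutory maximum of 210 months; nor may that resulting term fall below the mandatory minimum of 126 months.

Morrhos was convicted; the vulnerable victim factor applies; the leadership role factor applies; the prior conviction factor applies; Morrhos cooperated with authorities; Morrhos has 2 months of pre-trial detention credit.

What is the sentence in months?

126 months

Vulnerable victim enhancement: +8 months
Leadership role enhancement: +31 months
Prior conviction enhancement: +7 months
Adjusted term: 114 months + 8 months + 31 months + 7 months = 160 months
Cooperation with authorities reduction: 25% of 160 months = 40 months (rounded down)
After reduction: 160 − 40 = 120 months
Less pre-trial detention credit: 120 months − 2 months = 118 months
Cap at 210 months: 118 months is within the cap, no reduction.
Minimum 126 months: 118 months is below the minimum → 126 months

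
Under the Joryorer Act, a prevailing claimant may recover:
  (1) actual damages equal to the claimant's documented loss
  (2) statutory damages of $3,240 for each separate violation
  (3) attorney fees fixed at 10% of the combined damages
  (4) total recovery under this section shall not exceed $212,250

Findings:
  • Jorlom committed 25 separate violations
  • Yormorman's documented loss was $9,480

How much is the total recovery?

Statutory damages: 25 × $3,240 = $81,000
Combined damages: $9,480 + $81,000 = $90,480
Attorney fees: 10% of $90,480 = $9,048
Total before cap: $90,480 + $9,048 = $99,528
Cap at $212,250: $99,528 is within the cap, no reduction.

$99,528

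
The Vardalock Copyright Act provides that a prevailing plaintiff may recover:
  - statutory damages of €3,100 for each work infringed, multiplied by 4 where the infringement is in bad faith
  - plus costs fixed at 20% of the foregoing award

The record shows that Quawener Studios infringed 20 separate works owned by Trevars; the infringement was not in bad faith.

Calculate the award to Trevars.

€74,400

Statutory damages: 20 × €3,100 = €62,000
Infringement not in bad faith: no ×4 enhancement.
Costs: 20% of €62,000 = €12,400
Award plus costs: €62,000 + €12,400 = €74,400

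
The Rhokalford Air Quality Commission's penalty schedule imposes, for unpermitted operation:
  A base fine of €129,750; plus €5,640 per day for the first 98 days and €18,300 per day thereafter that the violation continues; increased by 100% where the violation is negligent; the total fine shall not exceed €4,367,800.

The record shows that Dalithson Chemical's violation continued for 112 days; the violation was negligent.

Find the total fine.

First 98 days: 98 × €5,640 = €552,720
Remaining days: (112 − 98) × €18,300 = €256,200
Per-day component: €552,720 + €256,200 = €808,920
Base plus per-day: €129,750 + €808,920 = €938,670
Enhancement: 100% of €938,670 = €938,670
Enhanced fine: €938,670 + €938,670 = €1,877,340
Cap at €4,367,800: €1,877,340 is within the cap, no reduction.

Civil penalty: €1,877,340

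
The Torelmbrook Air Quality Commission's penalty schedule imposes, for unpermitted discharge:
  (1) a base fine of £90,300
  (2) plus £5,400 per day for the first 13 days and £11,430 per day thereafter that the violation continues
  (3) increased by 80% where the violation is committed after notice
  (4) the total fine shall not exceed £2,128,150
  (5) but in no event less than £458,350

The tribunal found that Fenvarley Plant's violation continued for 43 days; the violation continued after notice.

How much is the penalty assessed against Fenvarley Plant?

First 13 days: 13 × £5,400 = £70,200
Remaining days: (43 − 13) × £11,430 = £342,900
Per-day component: £70,200 + £342,900 = £413,100
Base plus per-day: £90,300 + £413,100 = £503,400
Enhancement: 80% of £503,400 = £402,720
Enhanced fine: £503,400 + £402,720 = £906,120
Cap at £2,128,150: £906,120 is within the cap, no reduction.
Minimum £458,350: £906,120 meets the minimum, no increase.

£906,120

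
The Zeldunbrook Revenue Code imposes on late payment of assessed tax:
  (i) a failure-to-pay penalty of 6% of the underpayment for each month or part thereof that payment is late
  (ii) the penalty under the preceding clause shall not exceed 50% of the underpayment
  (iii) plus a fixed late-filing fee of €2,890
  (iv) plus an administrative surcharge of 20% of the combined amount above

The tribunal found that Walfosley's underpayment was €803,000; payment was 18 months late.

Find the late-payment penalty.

€485,268

Accrued rate: 6% × 18 = 108%, capped at 50% → 50%
Failure-to-pay penalty: 50% of €803,000 = €401,500
Penalty before surcharge: €401,500 + €2,890 = €404,390
Administrative surcharge: 20% of €404,390 = €80,878
Total penalty: €404,390 + €80,878 = €485,268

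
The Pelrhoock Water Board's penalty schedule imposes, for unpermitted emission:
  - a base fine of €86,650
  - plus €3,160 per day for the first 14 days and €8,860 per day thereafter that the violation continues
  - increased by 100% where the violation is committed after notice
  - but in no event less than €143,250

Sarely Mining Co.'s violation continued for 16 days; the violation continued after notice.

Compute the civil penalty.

First 14 days: 14 × €3,160 = €44,240
Remaining days: (16 − 14) × €8,860 = €17,720
Per-day component: €44,240 + €17,720 = €61,960
Base plus per-day: €86,650 + €61,960 = €148,610
Enhancement: 100% of €148,610 = €148,610
Enhanced fine: €148,610 + €148,610 = €297,220
Minimum €143,250: €297,220 meets the minimum, no increase.

Civil penalty: €297,220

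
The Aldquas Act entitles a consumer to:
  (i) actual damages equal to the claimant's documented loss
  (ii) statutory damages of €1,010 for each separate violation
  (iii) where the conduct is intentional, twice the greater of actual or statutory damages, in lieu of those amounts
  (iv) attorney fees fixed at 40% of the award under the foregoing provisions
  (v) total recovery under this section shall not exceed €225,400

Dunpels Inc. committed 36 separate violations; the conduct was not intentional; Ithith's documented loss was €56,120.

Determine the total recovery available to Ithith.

Statutory damages: 36 × €1,010 = €36,360
Conduct not intentional: the in-lieu enhancement does not apply.
Actual plus statutory damages: €56,120 + €36,360 = €92,480
Attorney fees: 40% of €92,480 = €36,992
Total before cap: €92,480 + €36,992 = €129,472
Cap at €225,400: €129,472 is within the cap, no reduction.

€129,472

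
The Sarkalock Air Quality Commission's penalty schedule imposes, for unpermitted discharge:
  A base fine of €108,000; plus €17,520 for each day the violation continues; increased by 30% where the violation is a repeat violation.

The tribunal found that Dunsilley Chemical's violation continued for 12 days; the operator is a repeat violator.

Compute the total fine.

€413,712

Per-day component: 12 × €17,520 = €210,240
Base plus per-day: €108,000 + €210,240 = €318,240
Enhancement: 30% of €318,240 = €95,472
Enhanced fine: €318,240 + €95,472 = €413,712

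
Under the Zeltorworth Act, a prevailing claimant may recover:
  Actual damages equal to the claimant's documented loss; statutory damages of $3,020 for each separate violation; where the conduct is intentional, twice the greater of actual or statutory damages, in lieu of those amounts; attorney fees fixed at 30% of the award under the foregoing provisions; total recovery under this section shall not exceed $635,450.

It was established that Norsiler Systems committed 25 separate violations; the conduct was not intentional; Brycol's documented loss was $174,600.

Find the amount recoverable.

Total recovery: $325,130

Statutory damages: 25 × $3,020 = $75,500
Conduct not intentional: the in-lieu enhancement does not apply.
Actual plus statutory damages: $174,600 + $75,500 = $250,100
Attorney fees: 30% of $250,100 = $75,030
Total before cap: $250,100 + $75,030 = $325,130
Cap at $635,450: $325,130 is within the cap, no reduction.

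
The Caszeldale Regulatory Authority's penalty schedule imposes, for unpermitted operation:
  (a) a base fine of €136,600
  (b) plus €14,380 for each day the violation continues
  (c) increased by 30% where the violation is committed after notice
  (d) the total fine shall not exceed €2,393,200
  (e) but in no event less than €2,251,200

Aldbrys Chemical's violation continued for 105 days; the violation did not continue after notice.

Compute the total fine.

€2,251,200

Per-day component: 105 × €14,380 = €1,509,900
Base plus per-day: €136,600 + €1,509,900 = €1,646,500
The violation did not continue after notice: no 30% increase.
Cap at €2,393,200: €1,646,500 is within the cap, no reduction.
Minimum €2,251,200: €1,646,500 is below the minimum → €2,251,200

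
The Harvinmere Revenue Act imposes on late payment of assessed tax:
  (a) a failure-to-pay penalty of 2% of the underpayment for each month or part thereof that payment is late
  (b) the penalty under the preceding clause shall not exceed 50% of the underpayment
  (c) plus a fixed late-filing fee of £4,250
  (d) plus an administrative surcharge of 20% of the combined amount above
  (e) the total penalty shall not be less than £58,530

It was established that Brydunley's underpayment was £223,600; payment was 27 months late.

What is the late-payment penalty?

Accrued rate: 2% × 27 = 54%, capped at 50% → 50%
Failure-to-pay penalty: 50% of £223,600 = £111,800
Penalty before surcharge: £111,800 + £4,250 = £116,050
Administrative surcharge: 20% of £116,050 = £23,210
Total penalty: £116,050 + £23,210 = £139,260
Minimum £58,530: £139,260 meets the minimum, no increase.

Penalty: £139,260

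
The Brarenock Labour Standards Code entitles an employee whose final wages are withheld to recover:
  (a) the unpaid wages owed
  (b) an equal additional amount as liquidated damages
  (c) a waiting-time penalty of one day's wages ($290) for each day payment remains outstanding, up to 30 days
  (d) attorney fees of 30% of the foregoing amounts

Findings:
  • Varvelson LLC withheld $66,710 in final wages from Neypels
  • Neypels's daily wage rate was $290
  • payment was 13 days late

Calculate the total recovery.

$178,347

Liquidated damages (equal amount): $66,710
Penalty days: min(13, 30) = 13
Waiting-time penalty: 13 × $290 = $3,770
Subtotal: $66,710 + $66,710 + $3,770 = $137,190
Attorney fees: 30% of $137,190 = $41,157
Total award: $137,190 + $41,157 = $178,347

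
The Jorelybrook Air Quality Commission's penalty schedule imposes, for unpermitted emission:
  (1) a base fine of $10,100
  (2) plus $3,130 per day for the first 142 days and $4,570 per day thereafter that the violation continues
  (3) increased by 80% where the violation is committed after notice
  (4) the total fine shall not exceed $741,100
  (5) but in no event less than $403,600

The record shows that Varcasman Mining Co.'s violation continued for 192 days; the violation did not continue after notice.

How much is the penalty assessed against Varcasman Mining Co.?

First 142 days: 142 × $3,130 = $444,460
Remaining days: (192 − 142) × $4,570 = $228,500
Per-day component: $444,460 + $228,500 = $672,960
Base plus per-day: $10,100 + $672,960 = $683,060
The violation did not continue after notice: no 80% increase.
Cap at $741,100: $683,060 is within the cap, no reduction.
Minimum $403,600: $683,060 meets the minimum, no increase.

$683,060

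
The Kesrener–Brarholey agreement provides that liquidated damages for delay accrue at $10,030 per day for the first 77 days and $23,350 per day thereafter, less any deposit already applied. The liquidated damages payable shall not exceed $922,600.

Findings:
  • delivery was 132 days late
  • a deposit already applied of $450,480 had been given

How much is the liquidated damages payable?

First 77 days: 77 × $10,030 = $772,310
Remaining days: (132 − 77) × $23,350 = $1,284,250
Accrued per-day damages: $772,310 + $1,284,250 = $2,056,560
Less deposit already applied: $2,056,560 − $450,480 = $1,606,080
Cap at $922,600: $1,606,080 exceeds the cap → $922,600

$922,600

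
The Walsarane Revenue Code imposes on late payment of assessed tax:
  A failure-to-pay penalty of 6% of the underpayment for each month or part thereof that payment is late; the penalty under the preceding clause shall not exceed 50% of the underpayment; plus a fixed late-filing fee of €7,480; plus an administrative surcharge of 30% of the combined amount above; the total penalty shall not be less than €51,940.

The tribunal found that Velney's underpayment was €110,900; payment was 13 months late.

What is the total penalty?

Accrued rate: 6% × 13 = 78%, capped at 50% → 50%
Failure-to-pay penalty: 50% of €110,900 = €55,450
Penalty before surcharge: €55,450 + €7,480 = €62,930
Administrative surcharge: 30% of €62,930 = €18,879
Total penalty: €62,930 + €18,879 = €81,809
Minimum €51,940: €81,809 meets the minimum, no increase.

€81,809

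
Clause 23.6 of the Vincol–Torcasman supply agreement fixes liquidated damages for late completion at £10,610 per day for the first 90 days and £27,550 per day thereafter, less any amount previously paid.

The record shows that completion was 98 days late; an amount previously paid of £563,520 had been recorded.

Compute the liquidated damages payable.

Liquidated damages: £611,780

First 90 days: 90 × £10,610 = £954,900
Remaining days: (98 − 90) × £27,550 = £220,400
Accrued per-day damages: £954,900 + £220,400 = £1,175,300
Less amount previously paid: £1,175,300 − £563,520 = £611,780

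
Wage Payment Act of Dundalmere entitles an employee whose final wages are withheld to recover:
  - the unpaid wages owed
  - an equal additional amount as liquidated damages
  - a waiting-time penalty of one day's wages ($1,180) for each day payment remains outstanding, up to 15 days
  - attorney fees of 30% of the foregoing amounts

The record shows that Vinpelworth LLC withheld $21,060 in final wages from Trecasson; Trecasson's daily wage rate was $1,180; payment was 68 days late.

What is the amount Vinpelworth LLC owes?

Total award: $77,766

Liquidated damages (equal amount): $21,060
Penalty days: min(68, 15) = 15
Waiting-time penalty: 15 × $1,180 = $17,700
Subtotal: $21,060 + $21,060 + $17,700 = $59,820
Attorney fees: 30% of $59,820 = $17,946
Total award: $59,820 + $17,946 = $77,766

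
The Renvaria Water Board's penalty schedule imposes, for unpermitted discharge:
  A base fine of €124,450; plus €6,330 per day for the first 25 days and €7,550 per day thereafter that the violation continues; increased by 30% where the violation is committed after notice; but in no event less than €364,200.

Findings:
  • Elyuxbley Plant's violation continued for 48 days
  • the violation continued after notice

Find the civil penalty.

€593,255

First 25 days: 25 × €6,330 = €158,250
Remaining days: (48 − 25) × €7,550 = €173,650
Per-day component: €158,250 + €173,650 = €331,900
Base plus per-day: €124,450 + €331,900 = €456,350
Enhancement: 30% of €456,350 = €136,905
Enhanced fine: €456,350 + €136,905 = €593,255
Minimum €364,200: €593,255 meets the minimum, no increase.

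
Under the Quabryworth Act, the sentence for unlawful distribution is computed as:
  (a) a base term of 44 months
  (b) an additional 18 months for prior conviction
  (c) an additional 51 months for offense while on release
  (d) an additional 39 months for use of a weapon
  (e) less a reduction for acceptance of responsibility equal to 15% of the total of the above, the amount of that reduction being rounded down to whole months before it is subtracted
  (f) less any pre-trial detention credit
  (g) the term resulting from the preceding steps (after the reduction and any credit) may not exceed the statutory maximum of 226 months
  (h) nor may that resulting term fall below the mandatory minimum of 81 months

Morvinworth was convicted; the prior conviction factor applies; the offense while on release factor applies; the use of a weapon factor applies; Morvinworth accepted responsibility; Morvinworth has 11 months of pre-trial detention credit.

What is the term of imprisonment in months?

Prior conviction enhancement: +18 months
Offense while on release enhancement: +51 months
Use of a weapon enhancement: +39 months
Adjusted term: 44 months + 18 months + 51 months + 39 months = 152 months
Acceptance of responsibility reduction: 15% of 152 months = 22 months (rounded down)
After reduction: 152 − 22 = 130 months
Less pre-trial detention credit: 130 months − 11 months = 119 months
Cap at 226 months: 119 months is within the cap, no reduction.
Minimum 81 months: 119 months meets the minimum, no increase.

119 months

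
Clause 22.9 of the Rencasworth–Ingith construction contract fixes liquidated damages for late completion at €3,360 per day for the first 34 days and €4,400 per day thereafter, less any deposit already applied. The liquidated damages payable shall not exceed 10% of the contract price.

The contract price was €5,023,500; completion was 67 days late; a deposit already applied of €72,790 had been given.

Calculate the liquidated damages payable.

€186,650

First 34 days: 34 × €3,360 = €114,240
Remaining days: (67 − 34) × €4,400 = €145,200
Accrued per-day damages: €114,240 + €145,200 = €259,440
Less deposit already applied: €259,440 − €72,790 = €186,650
Cap: 10% of €5,023,500 = €502,350
Cap at €502,350: €186,650 is within the cap, no reduction.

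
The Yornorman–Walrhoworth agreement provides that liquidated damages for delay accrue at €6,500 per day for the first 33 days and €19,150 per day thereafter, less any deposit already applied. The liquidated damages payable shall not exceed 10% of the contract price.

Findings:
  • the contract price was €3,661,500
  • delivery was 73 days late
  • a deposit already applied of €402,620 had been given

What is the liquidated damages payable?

First 33 days: 33 × €6,500 = €214,500
Remaining days: (73 − 33) × €19,150 = €766,000
Accrued per-day damages: €214,500 + €766,000 = €980,500
Less deposit already applied: €980,500 − €402,620 = €577,880
Cap: 10% of €3,661,500 = €366,150
Cap at €366,150: €577,880 exceeds the cap → €366,150

€366,150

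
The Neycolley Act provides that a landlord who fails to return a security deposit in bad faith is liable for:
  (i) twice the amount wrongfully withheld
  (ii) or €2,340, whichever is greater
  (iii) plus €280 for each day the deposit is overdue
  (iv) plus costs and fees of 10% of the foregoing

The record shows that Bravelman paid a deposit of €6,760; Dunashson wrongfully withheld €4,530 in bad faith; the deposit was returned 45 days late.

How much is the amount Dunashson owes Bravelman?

Doubled: 2 × €4,530 = €9,060
Minimum €2,340: €9,060 meets the minimum, no increase.
Late-return penalty: 45 × €280 = €12,600
Damages plus late penalty: €9,060 + €12,600 = €21,660
Costs and fees: 10% of €21,660 = €2,166
Total recovery: €21,660 + €2,166 = €23,826

€23,826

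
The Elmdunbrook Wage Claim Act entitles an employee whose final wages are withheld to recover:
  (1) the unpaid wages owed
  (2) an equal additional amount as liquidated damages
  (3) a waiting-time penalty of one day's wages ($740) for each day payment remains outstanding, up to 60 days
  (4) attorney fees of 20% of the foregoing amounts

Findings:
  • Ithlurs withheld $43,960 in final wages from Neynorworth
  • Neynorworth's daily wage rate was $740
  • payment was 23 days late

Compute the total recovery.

Total award: $125,928

Liquidated damages (equal amount): $43,960
Penalty days: min(23, 60) = 23
Waiting-time penalty: 23 × $740 = $17,020
Subtotal: $43,960 + $43,960 + $17,020 = $104,940
Attorney fees: 20% of $104,940 = $20,988
Total award: $104,940 + $20,988 = $125,928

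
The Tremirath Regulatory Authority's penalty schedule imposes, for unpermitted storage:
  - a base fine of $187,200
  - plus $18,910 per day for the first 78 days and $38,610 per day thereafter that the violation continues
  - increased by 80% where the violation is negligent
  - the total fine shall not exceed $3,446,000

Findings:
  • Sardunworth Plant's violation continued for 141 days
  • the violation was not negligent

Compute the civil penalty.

$3,446,000

First 78 days: 78 × $18,910 = $1,474,980
Remaining days: (141 − 78) × $38,610 = $2,432,430
Per-day component: $1,474,980 + $2,432,430 = $3,907,410
Base plus per-day: $187,200 + $3,907,410 = $4,094,610
The violation was not negligent: no 80% increase.
Cap at $3,446,000: $4,094,610 exceeds the cap → $3,446,000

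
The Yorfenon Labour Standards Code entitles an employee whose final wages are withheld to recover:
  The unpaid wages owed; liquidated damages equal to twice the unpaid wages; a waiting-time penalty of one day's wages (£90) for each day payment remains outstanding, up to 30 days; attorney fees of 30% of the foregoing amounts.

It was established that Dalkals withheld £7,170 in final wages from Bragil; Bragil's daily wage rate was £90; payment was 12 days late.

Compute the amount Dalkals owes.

£29,367

Doubled: 2 × £7,170 = £14,340
Penalty days: min(12, 30) = 12
Waiting-time penalty: 12 × £90 = £1,080
Subtotal: £7,170 + £14,340 + £1,080 = £22,590
Attorney fees: 30% of £22,590 = £6,777
Total award: £22,590 + £6,777 = £29,367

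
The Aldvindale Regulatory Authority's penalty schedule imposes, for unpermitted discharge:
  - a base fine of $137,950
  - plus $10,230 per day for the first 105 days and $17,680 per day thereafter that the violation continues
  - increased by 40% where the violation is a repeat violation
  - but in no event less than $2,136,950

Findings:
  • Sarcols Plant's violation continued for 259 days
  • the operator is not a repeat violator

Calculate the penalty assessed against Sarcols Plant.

First 105 days: 105 × $10,230 = $1,074,150
Remaining days: (259 − 105) × $17,680 = $2,722,720
Per-day component: $1,074,150 + $2,722,720 = $3,796,870
Base plus per-day: $137,950 + $3,796,870 = $3,934,820
The operator is not a repeat violator: no 40% increase.
Minimum $2,136,950: $3,934,820 meets the minimum, no increase.

$3,934,820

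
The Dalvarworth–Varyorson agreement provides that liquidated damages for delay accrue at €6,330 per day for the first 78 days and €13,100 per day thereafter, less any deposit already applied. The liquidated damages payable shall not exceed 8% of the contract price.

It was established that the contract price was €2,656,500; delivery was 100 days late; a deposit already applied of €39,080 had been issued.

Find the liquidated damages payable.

First 78 days: 78 × €6,330 = €493,740
Remaining days: (100 − 78) × €13,100 = €288,200
Accrued per-day damages: €493,740 + €288,200 = €781,940
Less deposit already applied: €781,940 − €39,080 = €742,860
Cap: 8% of €2,656,500 = €212,520
Cap at €212,520: €742,860 exceeds the cap → €212,520

€212,520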